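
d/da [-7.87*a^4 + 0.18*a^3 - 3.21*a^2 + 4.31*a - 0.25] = -31.48*a^3 + 0.54*a^2 - 6.42*a + 4.31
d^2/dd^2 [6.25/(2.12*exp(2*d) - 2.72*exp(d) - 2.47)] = ((17.0 - 53.0*exp(d))*(-2.12*exp(2*d) + 2.72*exp(d) + 2.47) - 6.25*(4.24*exp(d) - 2.72)*(8.48*exp(d) - 5.44)*exp(d))*exp(d)/(-2.12*exp(2*d) + 2.72*exp(d) + 2.47)^3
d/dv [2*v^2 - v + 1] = 4*v - 1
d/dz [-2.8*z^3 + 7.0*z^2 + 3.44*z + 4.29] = -8.4*z^2 + 14.0*z + 3.44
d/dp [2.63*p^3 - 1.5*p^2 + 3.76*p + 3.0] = 7.89*p^2 - 3.0*p + 3.76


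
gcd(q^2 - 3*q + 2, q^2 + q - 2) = q - 1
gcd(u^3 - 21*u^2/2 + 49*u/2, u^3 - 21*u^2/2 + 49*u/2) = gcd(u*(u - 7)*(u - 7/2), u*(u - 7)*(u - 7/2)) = u^3 - 21*u^2/2 + 49*u/2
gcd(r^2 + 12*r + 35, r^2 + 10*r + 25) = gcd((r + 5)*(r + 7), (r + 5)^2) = r + 5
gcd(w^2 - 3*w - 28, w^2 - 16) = w + 4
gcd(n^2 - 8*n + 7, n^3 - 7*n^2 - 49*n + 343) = n - 7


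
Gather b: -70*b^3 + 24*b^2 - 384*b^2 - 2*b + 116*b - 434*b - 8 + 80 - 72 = -70*b^3 - 360*b^2 - 320*b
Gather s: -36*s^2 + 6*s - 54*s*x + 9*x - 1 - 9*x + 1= -36*s^2 + s*(6 - 54*x)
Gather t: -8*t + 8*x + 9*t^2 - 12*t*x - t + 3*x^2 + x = 9*t^2 + t*(-12*x - 9) + 3*x^2 + 9*x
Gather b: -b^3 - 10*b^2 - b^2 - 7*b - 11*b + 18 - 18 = -b^3 - 11*b^2 - 18*b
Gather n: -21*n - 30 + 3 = -21*n - 27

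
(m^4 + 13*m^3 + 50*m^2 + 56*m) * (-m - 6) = -m^5 - 19*m^4 - 128*m^3 - 356*m^2 - 336*m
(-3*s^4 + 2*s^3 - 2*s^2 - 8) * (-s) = 3*s^5 - 2*s^4 + 2*s^3 + 8*s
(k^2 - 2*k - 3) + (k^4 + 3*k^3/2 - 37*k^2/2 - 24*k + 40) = k^4 + 3*k^3/2 - 35*k^2/2 - 26*k + 37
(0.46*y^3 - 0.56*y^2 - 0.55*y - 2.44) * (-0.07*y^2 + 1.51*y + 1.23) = -0.0322*y^5 + 0.7338*y^4 - 0.2413*y^3 - 1.3485*y^2 - 4.3609*y - 3.0012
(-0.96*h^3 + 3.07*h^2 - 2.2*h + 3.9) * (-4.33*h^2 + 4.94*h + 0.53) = 4.1568*h^5 - 18.0355*h^4 + 24.183*h^3 - 26.1279*h^2 + 18.1*h + 2.067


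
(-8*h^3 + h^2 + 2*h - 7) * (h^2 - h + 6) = -8*h^5 + 9*h^4 - 47*h^3 - 3*h^2 + 19*h - 42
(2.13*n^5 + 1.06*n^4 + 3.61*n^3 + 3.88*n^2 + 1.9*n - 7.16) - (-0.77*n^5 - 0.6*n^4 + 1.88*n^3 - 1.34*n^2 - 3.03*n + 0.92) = 2.9*n^5 + 1.66*n^4 + 1.73*n^3 + 5.22*n^2 + 4.93*n - 8.08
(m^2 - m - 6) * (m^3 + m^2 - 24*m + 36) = m^5 - 31*m^3 + 54*m^2 + 108*m - 216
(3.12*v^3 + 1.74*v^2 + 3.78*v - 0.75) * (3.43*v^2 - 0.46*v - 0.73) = 10.7016*v^5 + 4.533*v^4 + 9.8874*v^3 - 5.5815*v^2 - 2.4144*v + 0.5475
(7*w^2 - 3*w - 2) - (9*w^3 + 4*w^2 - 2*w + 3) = -9*w^3 + 3*w^2 - w - 5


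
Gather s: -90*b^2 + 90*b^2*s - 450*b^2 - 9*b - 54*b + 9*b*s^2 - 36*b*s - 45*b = -540*b^2 + 9*b*s^2 - 108*b + s*(90*b^2 - 36*b)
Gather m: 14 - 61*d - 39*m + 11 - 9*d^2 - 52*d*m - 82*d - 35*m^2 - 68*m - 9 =-9*d^2 - 143*d - 35*m^2 + m*(-52*d - 107) + 16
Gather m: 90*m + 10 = 90*m + 10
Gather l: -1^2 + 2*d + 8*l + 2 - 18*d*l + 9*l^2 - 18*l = 2*d + 9*l^2 + l*(-18*d - 10) + 1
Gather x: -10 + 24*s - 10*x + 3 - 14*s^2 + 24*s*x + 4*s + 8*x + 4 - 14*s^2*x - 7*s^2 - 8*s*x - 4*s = -21*s^2 + 24*s + x*(-14*s^2 + 16*s - 2) - 3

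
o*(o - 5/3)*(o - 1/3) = o^3 - 2*o^2 + 5*o/9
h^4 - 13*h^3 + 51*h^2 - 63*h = h*(h - 7)*(h - 3)^2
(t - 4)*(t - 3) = t^2 - 7*t + 12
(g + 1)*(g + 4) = g^2 + 5*g + 4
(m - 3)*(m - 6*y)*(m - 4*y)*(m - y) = m^4 - 11*m^3*y - 3*m^3 + 34*m^2*y^2 + 33*m^2*y - 24*m*y^3 - 102*m*y^2 + 72*y^3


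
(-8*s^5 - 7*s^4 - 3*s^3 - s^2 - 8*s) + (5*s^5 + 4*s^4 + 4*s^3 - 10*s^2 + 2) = -3*s^5 - 3*s^4 + s^3 - 11*s^2 - 8*s + 2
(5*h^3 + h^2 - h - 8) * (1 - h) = -5*h^4 + 4*h^3 + 2*h^2 + 7*h - 8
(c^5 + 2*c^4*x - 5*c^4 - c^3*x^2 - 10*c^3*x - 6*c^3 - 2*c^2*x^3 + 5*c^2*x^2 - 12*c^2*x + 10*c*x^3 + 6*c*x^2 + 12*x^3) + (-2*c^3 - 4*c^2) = c^5 + 2*c^4*x - 5*c^4 - c^3*x^2 - 10*c^3*x - 8*c^3 - 2*c^2*x^3 + 5*c^2*x^2 - 12*c^2*x - 4*c^2 + 10*c*x^3 + 6*c*x^2 + 12*x^3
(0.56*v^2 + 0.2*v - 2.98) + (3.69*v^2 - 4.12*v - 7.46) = 4.25*v^2 - 3.92*v - 10.44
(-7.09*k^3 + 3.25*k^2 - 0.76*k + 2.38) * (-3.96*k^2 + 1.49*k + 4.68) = 28.0764*k^5 - 23.4341*k^4 - 25.3291*k^3 + 4.6528*k^2 - 0.0106000000000002*k + 11.1384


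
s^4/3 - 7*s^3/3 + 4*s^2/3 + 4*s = s*(s/3 + 1/3)*(s - 6)*(s - 2)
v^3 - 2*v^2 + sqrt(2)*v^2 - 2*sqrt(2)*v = v*(v - 2)*(v + sqrt(2))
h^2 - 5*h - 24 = (h - 8)*(h + 3)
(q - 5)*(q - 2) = q^2 - 7*q + 10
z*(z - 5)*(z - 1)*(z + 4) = z^4 - 2*z^3 - 19*z^2 + 20*z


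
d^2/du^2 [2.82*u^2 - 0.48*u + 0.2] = 5.64000000000000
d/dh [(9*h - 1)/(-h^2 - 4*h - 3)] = (9*h^2 - 2*h - 31)/(h^4 + 8*h^3 + 22*h^2 + 24*h + 9)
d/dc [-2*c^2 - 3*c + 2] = -4*c - 3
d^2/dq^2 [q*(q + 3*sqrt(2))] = 2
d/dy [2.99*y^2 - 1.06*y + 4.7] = 5.98*y - 1.06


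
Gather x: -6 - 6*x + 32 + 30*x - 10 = 24*x + 16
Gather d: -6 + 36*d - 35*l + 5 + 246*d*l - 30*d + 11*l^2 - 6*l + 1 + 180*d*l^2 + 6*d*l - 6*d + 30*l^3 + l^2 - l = d*(180*l^2 + 252*l) + 30*l^3 + 12*l^2 - 42*l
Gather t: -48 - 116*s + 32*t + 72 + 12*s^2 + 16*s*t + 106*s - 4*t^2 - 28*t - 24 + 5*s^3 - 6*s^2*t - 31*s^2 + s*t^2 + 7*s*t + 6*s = 5*s^3 - 19*s^2 - 4*s + t^2*(s - 4) + t*(-6*s^2 + 23*s + 4)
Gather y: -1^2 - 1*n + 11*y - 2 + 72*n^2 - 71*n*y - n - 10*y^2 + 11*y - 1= 72*n^2 - 2*n - 10*y^2 + y*(22 - 71*n) - 4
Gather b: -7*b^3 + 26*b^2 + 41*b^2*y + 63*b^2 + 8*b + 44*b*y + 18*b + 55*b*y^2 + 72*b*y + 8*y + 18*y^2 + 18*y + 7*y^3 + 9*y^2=-7*b^3 + b^2*(41*y + 89) + b*(55*y^2 + 116*y + 26) + 7*y^3 + 27*y^2 + 26*y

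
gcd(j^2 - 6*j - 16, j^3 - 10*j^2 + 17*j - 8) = j - 8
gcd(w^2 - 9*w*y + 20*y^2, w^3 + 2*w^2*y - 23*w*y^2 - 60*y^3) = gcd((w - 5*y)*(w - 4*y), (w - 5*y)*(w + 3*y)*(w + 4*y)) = -w + 5*y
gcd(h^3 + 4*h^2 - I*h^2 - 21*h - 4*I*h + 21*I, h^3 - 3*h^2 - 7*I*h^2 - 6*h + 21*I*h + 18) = h^2 + h*(-3 - I) + 3*I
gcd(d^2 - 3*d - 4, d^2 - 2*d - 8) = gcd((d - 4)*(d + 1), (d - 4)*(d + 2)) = d - 4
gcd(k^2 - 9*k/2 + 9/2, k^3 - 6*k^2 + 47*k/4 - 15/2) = k - 3/2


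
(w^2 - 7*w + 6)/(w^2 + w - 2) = (w - 6)/(w + 2)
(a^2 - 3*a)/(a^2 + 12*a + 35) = a*(a - 3)/(a^2 + 12*a + 35)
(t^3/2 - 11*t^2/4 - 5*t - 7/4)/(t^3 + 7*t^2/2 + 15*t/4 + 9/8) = 2*(t^2 - 6*t - 7)/(4*t^2 + 12*t + 9)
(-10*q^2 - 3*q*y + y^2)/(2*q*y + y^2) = (-5*q + y)/y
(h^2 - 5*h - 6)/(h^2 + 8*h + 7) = (h - 6)/(h + 7)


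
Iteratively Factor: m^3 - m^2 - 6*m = (m + 2)*(m^2 - 3*m) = m*(m + 2)*(m - 3)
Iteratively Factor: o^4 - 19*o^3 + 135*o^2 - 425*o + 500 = (o - 5)*(o^3 - 14*o^2 + 65*o - 100) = (o - 5)^2*(o^2 - 9*o + 20) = (o - 5)^3*(o - 4)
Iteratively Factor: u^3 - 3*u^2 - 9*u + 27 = (u + 3)*(u^2 - 6*u + 9) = (u - 3)*(u + 3)*(u - 3)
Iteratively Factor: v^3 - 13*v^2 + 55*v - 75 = (v - 5)*(v^2 - 8*v + 15) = (v - 5)*(v - 3)*(v - 5)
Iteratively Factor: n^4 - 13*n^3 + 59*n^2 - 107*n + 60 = (n - 4)*(n^3 - 9*n^2 + 23*n - 15) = (n - 4)*(n - 1)*(n^2 - 8*n + 15) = (n - 4)*(n - 3)*(n - 1)*(n - 5)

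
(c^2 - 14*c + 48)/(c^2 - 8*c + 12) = (c - 8)/(c - 2)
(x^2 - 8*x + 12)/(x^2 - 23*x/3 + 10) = 3*(x - 2)/(3*x - 5)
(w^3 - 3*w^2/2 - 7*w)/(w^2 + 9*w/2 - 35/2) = w*(2*w^2 - 3*w - 14)/(2*w^2 + 9*w - 35)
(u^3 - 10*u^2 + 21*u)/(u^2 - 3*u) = u - 7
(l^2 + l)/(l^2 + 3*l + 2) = l/(l + 2)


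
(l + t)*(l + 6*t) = l^2 + 7*l*t + 6*t^2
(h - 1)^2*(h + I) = h^3 - 2*h^2 + I*h^2 + h - 2*I*h + I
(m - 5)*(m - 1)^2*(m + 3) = m^4 - 4*m^3 - 10*m^2 + 28*m - 15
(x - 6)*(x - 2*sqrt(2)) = x^2 - 6*x - 2*sqrt(2)*x + 12*sqrt(2)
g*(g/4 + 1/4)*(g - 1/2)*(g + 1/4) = g^4/4 + 3*g^3/16 - 3*g^2/32 - g/32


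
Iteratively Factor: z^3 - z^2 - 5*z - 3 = (z - 3)*(z^2 + 2*z + 1) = (z - 3)*(z + 1)*(z + 1)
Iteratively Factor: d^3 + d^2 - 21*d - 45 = (d + 3)*(d^2 - 2*d - 15) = (d + 3)^2*(d - 5)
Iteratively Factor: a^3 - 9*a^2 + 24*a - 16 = (a - 4)*(a^2 - 5*a + 4) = (a - 4)^2*(a - 1)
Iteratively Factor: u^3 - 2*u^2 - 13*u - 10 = (u + 1)*(u^2 - 3*u - 10) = (u + 1)*(u + 2)*(u - 5)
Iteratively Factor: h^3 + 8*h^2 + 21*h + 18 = (h + 3)*(h^2 + 5*h + 6) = (h + 3)^2*(h + 2)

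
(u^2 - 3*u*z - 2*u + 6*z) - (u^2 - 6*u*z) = 3*u*z - 2*u + 6*z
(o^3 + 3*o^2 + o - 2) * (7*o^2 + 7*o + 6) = 7*o^5 + 28*o^4 + 34*o^3 + 11*o^2 - 8*o - 12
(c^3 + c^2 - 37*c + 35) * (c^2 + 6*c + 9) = c^5 + 7*c^4 - 22*c^3 - 178*c^2 - 123*c + 315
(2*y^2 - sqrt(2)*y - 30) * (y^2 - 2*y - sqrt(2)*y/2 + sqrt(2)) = 2*y^4 - 4*y^3 - 2*sqrt(2)*y^3 - 29*y^2 + 4*sqrt(2)*y^2 + 15*sqrt(2)*y + 58*y - 30*sqrt(2)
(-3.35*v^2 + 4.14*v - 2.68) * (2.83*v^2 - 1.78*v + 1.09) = -9.4805*v^4 + 17.6792*v^3 - 18.6051*v^2 + 9.283*v - 2.9212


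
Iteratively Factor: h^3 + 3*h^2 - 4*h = (h - 1)*(h^2 + 4*h) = (h - 1)*(h + 4)*(h)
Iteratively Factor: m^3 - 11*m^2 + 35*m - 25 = (m - 5)*(m^2 - 6*m + 5) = (m - 5)^2*(m - 1)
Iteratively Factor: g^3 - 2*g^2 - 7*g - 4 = (g + 1)*(g^2 - 3*g - 4) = (g - 4)*(g + 1)*(g + 1)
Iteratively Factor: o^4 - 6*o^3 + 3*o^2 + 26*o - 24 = (o + 2)*(o^3 - 8*o^2 + 19*o - 12) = (o - 3)*(o + 2)*(o^2 - 5*o + 4) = (o - 4)*(o - 3)*(o + 2)*(o - 1)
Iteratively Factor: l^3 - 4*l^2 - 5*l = (l + 1)*(l^2 - 5*l) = (l - 5)*(l + 1)*(l)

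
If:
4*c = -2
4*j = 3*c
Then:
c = -1/2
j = -3/8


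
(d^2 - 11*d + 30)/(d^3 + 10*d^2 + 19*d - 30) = (d^2 - 11*d + 30)/(d^3 + 10*d^2 + 19*d - 30)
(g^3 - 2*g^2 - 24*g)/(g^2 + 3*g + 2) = g*(g^2 - 2*g - 24)/(g^2 + 3*g + 2)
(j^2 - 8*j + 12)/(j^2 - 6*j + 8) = (j - 6)/(j - 4)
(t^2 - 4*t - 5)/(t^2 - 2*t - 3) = (t - 5)/(t - 3)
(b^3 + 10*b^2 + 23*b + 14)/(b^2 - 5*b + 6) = (b^3 + 10*b^2 + 23*b + 14)/(b^2 - 5*b + 6)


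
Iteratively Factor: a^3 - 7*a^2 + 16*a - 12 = (a - 2)*(a^2 - 5*a + 6) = (a - 3)*(a - 2)*(a - 2)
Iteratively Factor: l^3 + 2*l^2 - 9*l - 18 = (l + 2)*(l^2 - 9) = (l + 2)*(l + 3)*(l - 3)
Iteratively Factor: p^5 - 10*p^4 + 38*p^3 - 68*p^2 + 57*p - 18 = (p - 3)*(p^4 - 7*p^3 + 17*p^2 - 17*p + 6) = (p - 3)*(p - 2)*(p^3 - 5*p^2 + 7*p - 3) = (p - 3)*(p - 2)*(p - 1)*(p^2 - 4*p + 3) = (p - 3)^2*(p - 2)*(p - 1)*(p - 1)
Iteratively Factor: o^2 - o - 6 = (o - 3)*(o + 2)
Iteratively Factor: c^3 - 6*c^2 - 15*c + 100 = (c - 5)*(c^2 - c - 20) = (c - 5)*(c + 4)*(c - 5)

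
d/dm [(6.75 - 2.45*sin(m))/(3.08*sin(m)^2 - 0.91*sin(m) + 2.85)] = (7.546*sin(m)^2 - 41.58*sin(m) - 0.840000000000001)*cos(m)/(9.4864*sin(m)^4 - 5.6056*sin(m)^3 + 18.3841*sin(m)^2 - 5.187*sin(m) + 8.1225)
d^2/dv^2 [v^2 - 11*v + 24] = 2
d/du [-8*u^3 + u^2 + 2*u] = -24*u^2 + 2*u + 2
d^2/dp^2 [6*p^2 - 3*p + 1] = 12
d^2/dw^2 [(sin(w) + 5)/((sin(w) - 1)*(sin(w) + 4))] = -(sin(w)^4 + 18*sin(w)^3 + 85*sin(w)^2 + 192*sin(w) + 154)/((sin(w) - 1)^2*(sin(w) + 4)^3)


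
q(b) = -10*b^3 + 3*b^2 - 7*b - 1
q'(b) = -30*b^2 + 6*b - 7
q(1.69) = -52.53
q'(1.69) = -82.54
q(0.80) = -9.80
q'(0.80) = -21.40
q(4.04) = -639.71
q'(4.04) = -472.41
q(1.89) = -71.03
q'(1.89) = -102.82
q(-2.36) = 163.67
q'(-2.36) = -188.25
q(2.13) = -98.94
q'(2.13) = -130.33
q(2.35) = -130.66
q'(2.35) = -158.58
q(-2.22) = 138.74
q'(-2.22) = -168.17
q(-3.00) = 317.00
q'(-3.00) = -295.00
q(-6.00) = 2309.00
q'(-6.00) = -1123.00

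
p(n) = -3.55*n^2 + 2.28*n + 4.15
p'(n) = 2.28 - 7.1*n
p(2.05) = -6.09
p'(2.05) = -12.28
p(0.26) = 4.50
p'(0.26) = 0.43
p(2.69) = -15.40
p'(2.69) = -16.82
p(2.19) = -7.88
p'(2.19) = -13.27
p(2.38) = -10.53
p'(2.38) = -14.62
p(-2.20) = -18.05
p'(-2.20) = 17.90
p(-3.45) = -45.97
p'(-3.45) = 26.78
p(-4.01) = -62.08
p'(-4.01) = 30.75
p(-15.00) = -828.80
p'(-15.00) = 108.78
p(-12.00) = -534.41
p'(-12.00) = 87.48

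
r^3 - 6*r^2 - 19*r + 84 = (r - 7)*(r - 3)*(r + 4)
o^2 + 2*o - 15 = (o - 3)*(o + 5)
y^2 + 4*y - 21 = (y - 3)*(y + 7)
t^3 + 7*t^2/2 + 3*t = t*(t + 3/2)*(t + 2)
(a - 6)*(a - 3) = a^2 - 9*a + 18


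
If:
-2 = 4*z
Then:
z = -1/2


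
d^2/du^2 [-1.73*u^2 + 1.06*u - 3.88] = -3.46000000000000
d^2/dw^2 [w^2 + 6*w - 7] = 2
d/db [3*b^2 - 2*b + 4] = 6*b - 2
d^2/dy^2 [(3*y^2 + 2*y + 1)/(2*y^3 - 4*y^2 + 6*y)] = (3*y^6 + 6*y^5 - 33*y^4 + 4*y^3 + 21*y^2 - 18*y + 9)/(y^3*(y^6 - 6*y^5 + 21*y^4 - 44*y^3 + 63*y^2 - 54*y + 27))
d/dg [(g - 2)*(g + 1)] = 2*g - 1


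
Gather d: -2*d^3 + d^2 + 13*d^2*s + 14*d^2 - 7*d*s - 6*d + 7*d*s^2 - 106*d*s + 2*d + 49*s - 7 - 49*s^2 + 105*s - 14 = -2*d^3 + d^2*(13*s + 15) + d*(7*s^2 - 113*s - 4) - 49*s^2 + 154*s - 21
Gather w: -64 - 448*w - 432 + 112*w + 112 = -336*w - 384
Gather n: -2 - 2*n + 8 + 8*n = 6*n + 6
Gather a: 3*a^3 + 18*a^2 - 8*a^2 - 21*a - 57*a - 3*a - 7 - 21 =3*a^3 + 10*a^2 - 81*a - 28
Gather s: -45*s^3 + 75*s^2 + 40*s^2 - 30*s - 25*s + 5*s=-45*s^3 + 115*s^2 - 50*s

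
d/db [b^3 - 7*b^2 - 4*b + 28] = 3*b^2 - 14*b - 4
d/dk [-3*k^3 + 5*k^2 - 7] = k*(10 - 9*k)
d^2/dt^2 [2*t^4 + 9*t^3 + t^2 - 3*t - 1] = 24*t^2 + 54*t + 2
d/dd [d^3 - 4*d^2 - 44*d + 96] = 3*d^2 - 8*d - 44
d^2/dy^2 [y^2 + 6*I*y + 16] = 2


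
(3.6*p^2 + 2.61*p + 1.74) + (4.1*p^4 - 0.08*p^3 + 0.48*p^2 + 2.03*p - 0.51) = 4.1*p^4 - 0.08*p^3 + 4.08*p^2 + 4.64*p + 1.23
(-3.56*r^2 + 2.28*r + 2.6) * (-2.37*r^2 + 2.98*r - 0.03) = 8.4372*r^4 - 16.0124*r^3 + 0.739199999999999*r^2 + 7.6796*r - 0.078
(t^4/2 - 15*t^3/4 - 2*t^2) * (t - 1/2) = t^5/2 - 4*t^4 - t^3/8 + t^2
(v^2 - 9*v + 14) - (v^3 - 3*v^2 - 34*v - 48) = -v^3 + 4*v^2 + 25*v + 62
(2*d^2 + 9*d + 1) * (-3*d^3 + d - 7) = -6*d^5 - 27*d^4 - d^3 - 5*d^2 - 62*d - 7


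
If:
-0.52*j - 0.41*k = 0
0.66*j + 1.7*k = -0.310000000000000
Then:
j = 0.21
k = -0.26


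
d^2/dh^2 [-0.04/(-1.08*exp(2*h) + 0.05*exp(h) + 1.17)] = ((0.002 - 0.1728*exp(h))*(-1.08*exp(2*h) + 0.05*exp(h) + 1.17) - 0.04*(2.16*exp(h) - 0.05)*(4.32*exp(h) - 0.1)*exp(h))*exp(h)/(-1.08*exp(2*h) + 0.05*exp(h) + 1.17)^3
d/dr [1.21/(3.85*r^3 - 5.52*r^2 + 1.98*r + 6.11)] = (-13.9755*r^2 + 13.3584*r - 2.3958)/(3.85*r^3 - 5.52*r^2 + 1.98*r + 6.11)^2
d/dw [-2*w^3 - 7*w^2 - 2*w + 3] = -6*w^2 - 14*w - 2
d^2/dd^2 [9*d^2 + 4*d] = 18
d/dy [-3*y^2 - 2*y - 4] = -6*y - 2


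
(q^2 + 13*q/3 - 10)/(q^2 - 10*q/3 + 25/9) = 3*(q + 6)/(3*q - 5)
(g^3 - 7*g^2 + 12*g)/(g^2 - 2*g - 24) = g*(-g^2 + 7*g - 12)/(-g^2 + 2*g + 24)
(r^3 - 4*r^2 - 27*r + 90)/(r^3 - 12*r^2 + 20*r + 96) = (r^2 + 2*r - 15)/(r^2 - 6*r - 16)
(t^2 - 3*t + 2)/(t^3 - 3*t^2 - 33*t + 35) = (t - 2)/(t^2 - 2*t - 35)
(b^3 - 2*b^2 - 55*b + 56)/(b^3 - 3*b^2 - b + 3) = (b^2 - b - 56)/(b^2 - 2*b - 3)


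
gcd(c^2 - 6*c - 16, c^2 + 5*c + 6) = c + 2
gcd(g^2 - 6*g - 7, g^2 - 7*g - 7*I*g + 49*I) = g - 7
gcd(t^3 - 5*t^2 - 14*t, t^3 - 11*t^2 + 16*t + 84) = t^2 - 5*t - 14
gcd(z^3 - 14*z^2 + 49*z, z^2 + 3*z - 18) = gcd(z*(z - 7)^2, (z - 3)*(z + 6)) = 1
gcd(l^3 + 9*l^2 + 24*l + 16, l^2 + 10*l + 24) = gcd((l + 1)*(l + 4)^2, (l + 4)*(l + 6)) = l + 4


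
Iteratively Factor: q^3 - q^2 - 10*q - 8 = (q + 2)*(q^2 - 3*q - 4) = (q + 1)*(q + 2)*(q - 4)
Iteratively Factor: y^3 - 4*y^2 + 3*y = (y)*(y^2 - 4*y + 3) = y*(y - 3)*(y - 1)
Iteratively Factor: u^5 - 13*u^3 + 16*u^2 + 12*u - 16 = (u - 2)*(u^4 + 2*u^3 - 9*u^2 - 2*u + 8) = (u - 2)^2*(u^3 + 4*u^2 - u - 4) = (u - 2)^2*(u - 1)*(u^2 + 5*u + 4) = (u - 2)^2*(u - 1)*(u + 1)*(u + 4)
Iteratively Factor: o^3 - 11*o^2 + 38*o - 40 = (o - 4)*(o^2 - 7*o + 10) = (o - 5)*(o - 4)*(o - 2)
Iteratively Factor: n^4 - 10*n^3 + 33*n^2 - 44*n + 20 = (n - 2)*(n^3 - 8*n^2 + 17*n - 10) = (n - 2)*(n - 1)*(n^2 - 7*n + 10) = (n - 5)*(n - 2)*(n - 1)*(n - 2)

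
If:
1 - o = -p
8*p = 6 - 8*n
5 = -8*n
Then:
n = -5/8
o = 19/8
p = 11/8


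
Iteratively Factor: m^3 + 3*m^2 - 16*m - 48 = (m + 4)*(m^2 - m - 12) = (m + 3)*(m + 4)*(m - 4)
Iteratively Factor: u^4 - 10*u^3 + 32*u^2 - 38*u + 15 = (u - 3)*(u^3 - 7*u^2 + 11*u - 5) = (u - 5)*(u - 3)*(u^2 - 2*u + 1) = (u - 5)*(u - 3)*(u - 1)*(u - 1)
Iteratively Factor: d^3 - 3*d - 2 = (d - 2)*(d^2 + 2*d + 1) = (d - 2)*(d + 1)*(d + 1)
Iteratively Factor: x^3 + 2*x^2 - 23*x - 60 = (x + 4)*(x^2 - 2*x - 15) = (x - 5)*(x + 4)*(x + 3)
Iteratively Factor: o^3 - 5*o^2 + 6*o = (o - 3)*(o^2 - 2*o) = (o - 3)*(o - 2)*(o)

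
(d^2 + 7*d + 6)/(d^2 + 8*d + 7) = (d + 6)/(d + 7)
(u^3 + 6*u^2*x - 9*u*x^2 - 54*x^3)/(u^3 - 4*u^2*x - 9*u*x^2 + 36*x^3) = (-u - 6*x)/(-u + 4*x)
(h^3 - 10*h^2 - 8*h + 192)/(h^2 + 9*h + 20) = (h^2 - 14*h + 48)/(h + 5)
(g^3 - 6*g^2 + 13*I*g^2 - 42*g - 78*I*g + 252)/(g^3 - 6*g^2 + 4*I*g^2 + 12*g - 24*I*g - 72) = (g + 7*I)/(g - 2*I)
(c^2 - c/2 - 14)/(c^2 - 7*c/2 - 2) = (2*c + 7)/(2*c + 1)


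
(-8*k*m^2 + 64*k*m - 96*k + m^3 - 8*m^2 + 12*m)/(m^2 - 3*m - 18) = (-8*k*m + 16*k + m^2 - 2*m)/(m + 3)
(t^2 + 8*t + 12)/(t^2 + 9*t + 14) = (t + 6)/(t + 7)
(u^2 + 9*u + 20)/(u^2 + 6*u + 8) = (u + 5)/(u + 2)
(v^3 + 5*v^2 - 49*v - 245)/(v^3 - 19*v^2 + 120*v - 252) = (v^2 + 12*v + 35)/(v^2 - 12*v + 36)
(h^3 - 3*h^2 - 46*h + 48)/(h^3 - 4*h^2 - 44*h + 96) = (h - 1)/(h - 2)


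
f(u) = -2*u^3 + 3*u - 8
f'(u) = 3 - 6*u^2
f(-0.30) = -8.85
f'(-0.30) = 2.46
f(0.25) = -7.28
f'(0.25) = 2.62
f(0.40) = -6.93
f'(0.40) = 2.04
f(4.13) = -136.50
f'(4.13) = -99.34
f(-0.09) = -8.27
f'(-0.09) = 2.95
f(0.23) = -7.33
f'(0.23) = 2.68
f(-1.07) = -8.76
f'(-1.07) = -3.87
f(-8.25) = 1090.28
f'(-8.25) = -405.38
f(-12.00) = 3412.00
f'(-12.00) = -861.00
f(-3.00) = 37.00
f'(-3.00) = -51.00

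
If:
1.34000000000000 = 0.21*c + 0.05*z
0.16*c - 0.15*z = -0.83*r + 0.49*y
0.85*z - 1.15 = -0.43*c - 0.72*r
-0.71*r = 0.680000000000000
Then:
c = 6.67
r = -0.96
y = 0.93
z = -1.21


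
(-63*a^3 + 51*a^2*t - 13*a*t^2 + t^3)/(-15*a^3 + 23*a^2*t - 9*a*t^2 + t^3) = (21*a^2 - 10*a*t + t^2)/(5*a^2 - 6*a*t + t^2)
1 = 1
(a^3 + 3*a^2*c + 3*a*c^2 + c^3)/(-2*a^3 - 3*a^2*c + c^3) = (-a - c)/(2*a - c)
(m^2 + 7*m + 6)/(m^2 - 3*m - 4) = (m + 6)/(m - 4)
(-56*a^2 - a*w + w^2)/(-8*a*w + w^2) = (7*a + w)/w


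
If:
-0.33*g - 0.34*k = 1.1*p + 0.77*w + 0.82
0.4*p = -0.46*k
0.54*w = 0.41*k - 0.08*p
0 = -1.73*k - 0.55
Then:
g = -2.69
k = -0.32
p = 0.37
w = -0.30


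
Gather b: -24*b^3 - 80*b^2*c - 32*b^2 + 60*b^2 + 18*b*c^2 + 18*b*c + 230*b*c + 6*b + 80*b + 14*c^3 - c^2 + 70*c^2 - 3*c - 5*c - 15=-24*b^3 + b^2*(28 - 80*c) + b*(18*c^2 + 248*c + 86) + 14*c^3 + 69*c^2 - 8*c - 15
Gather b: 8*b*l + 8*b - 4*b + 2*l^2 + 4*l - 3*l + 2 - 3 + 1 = b*(8*l + 4) + 2*l^2 + l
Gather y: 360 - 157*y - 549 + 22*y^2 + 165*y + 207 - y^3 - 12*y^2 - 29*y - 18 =-y^3 + 10*y^2 - 21*y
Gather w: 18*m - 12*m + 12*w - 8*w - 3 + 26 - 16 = 6*m + 4*w + 7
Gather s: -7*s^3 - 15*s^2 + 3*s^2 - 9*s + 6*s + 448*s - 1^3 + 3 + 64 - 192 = -7*s^3 - 12*s^2 + 445*s - 126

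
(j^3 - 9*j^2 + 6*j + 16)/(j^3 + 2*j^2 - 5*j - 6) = (j - 8)/(j + 3)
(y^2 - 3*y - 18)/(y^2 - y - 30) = (y + 3)/(y + 5)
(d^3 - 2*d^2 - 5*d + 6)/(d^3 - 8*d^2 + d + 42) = (d - 1)/(d - 7)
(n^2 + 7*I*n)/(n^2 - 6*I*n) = (n + 7*I)/(n - 6*I)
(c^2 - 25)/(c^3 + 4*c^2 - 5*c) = (c - 5)/(c*(c - 1))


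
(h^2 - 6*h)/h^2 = (h - 6)/h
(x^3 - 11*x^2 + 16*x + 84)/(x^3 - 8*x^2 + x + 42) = (x - 6)/(x - 3)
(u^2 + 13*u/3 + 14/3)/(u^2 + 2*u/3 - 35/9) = 3*(u + 2)/(3*u - 5)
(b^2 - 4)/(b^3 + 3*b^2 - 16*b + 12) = (b + 2)/(b^2 + 5*b - 6)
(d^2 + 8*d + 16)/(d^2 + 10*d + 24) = (d + 4)/(d + 6)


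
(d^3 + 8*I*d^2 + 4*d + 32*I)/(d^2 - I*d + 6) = (d^2 + 6*I*d + 16)/(d - 3*I)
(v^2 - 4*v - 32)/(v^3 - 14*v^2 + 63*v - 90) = (v^2 - 4*v - 32)/(v^3 - 14*v^2 + 63*v - 90)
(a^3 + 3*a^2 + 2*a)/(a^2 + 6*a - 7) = a*(a^2 + 3*a + 2)/(a^2 + 6*a - 7)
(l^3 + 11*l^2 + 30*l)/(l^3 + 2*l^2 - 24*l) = (l + 5)/(l - 4)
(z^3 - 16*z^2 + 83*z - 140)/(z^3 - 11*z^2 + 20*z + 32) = (z^2 - 12*z + 35)/(z^2 - 7*z - 8)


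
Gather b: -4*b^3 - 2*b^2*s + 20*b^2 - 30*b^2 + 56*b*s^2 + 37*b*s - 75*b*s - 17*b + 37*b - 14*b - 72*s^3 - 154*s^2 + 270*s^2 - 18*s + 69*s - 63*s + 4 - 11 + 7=-4*b^3 + b^2*(-2*s - 10) + b*(56*s^2 - 38*s + 6) - 72*s^3 + 116*s^2 - 12*s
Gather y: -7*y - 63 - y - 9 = -8*y - 72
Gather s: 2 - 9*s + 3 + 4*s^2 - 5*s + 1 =4*s^2 - 14*s + 6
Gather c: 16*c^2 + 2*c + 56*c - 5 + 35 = 16*c^2 + 58*c + 30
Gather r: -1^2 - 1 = -2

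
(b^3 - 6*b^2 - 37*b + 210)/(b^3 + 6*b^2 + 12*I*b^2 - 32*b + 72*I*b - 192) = (b^2 - 12*b + 35)/(b^2 + 12*I*b - 32)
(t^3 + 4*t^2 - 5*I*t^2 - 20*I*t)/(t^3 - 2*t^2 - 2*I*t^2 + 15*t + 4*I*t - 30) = t*(t + 4)/(t^2 + t*(-2 + 3*I) - 6*I)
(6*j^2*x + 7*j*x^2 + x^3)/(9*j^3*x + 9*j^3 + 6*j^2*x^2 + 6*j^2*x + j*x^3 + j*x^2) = x*(6*j^2 + 7*j*x + x^2)/(j*(9*j^2*x + 9*j^2 + 6*j*x^2 + 6*j*x + x^3 + x^2))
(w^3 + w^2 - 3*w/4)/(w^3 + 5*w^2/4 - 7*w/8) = 2*(2*w + 3)/(4*w + 7)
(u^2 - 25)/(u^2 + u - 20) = (u - 5)/(u - 4)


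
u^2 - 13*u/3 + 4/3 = (u - 4)*(u - 1/3)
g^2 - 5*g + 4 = (g - 4)*(g - 1)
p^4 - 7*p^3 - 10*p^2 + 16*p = p*(p - 8)*(p - 1)*(p + 2)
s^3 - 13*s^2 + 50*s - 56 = (s - 7)*(s - 4)*(s - 2)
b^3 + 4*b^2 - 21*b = b*(b - 3)*(b + 7)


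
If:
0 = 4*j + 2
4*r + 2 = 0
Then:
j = -1/2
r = -1/2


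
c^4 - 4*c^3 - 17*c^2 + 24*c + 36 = (c - 6)*(c - 2)*(c + 1)*(c + 3)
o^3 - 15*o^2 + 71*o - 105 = (o - 7)*(o - 5)*(o - 3)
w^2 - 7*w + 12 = (w - 4)*(w - 3)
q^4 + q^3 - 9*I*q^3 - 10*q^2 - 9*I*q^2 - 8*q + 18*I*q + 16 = (q - 1)*(q + 2)*(q - 8*I)*(q - I)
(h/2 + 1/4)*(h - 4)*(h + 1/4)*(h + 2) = h^4/2 - 5*h^3/8 - 75*h^2/16 - 25*h/8 - 1/2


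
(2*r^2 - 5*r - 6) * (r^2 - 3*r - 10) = 2*r^4 - 11*r^3 - 11*r^2 + 68*r + 60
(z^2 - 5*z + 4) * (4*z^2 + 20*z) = 4*z^4 - 84*z^2 + 80*z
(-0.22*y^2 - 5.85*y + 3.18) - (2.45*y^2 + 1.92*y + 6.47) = -2.67*y^2 - 7.77*y - 3.29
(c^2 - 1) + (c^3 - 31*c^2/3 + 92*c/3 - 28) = c^3 - 28*c^2/3 + 92*c/3 - 29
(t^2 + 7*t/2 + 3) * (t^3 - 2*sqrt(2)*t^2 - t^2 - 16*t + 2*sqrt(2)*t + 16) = t^5 - 2*sqrt(2)*t^4 + 5*t^4/2 - 33*t^3/2 - 5*sqrt(2)*t^3 - 43*t^2 + sqrt(2)*t^2 + 8*t + 6*sqrt(2)*t + 48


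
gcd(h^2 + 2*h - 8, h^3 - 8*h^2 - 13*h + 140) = h + 4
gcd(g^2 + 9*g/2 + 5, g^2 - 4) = g + 2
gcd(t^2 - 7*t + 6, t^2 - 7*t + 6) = t^2 - 7*t + 6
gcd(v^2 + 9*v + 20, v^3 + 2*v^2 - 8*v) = v + 4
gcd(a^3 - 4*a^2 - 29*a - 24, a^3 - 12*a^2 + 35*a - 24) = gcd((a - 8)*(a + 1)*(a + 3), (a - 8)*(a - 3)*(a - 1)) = a - 8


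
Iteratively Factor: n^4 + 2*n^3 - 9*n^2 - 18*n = (n - 3)*(n^3 + 5*n^2 + 6*n) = (n - 3)*(n + 2)*(n^2 + 3*n) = n*(n - 3)*(n + 2)*(n + 3)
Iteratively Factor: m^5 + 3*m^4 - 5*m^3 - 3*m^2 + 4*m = (m + 4)*(m^4 - m^3 - m^2 + m) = (m - 1)*(m + 4)*(m^3 - m) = (m - 1)*(m + 1)*(m + 4)*(m^2 - m) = (m - 1)^2*(m + 1)*(m + 4)*(m)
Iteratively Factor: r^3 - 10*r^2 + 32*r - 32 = (r - 4)*(r^2 - 6*r + 8) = (r - 4)*(r - 2)*(r - 4)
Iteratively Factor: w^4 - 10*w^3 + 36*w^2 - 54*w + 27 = (w - 3)*(w^3 - 7*w^2 + 15*w - 9) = (w - 3)^2*(w^2 - 4*w + 3) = (w - 3)^3*(w - 1)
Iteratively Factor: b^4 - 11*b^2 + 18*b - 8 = (b - 2)*(b^3 + 2*b^2 - 7*b + 4) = (b - 2)*(b - 1)*(b^2 + 3*b - 4) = (b - 2)*(b - 1)^2*(b + 4)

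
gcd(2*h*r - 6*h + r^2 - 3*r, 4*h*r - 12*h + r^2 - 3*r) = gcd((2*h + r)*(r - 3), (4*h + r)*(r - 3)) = r - 3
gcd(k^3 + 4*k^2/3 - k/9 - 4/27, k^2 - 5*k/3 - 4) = k + 4/3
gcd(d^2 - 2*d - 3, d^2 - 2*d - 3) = d^2 - 2*d - 3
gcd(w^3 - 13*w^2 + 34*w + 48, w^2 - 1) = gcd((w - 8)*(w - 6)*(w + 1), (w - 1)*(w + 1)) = w + 1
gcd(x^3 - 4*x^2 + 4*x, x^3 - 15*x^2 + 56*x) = x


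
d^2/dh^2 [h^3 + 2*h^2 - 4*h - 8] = 6*h + 4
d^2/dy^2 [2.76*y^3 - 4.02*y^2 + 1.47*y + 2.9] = 16.56*y - 8.04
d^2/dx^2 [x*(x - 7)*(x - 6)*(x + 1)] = 12*x^2 - 72*x + 58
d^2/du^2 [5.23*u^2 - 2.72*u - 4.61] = 10.4600000000000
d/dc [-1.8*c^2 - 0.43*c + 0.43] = -3.6*c - 0.43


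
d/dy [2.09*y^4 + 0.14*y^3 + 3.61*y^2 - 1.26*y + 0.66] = 8.36*y^3 + 0.42*y^2 + 7.22*y - 1.26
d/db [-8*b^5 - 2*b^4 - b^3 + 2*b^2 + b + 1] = -40*b^4 - 8*b^3 - 3*b^2 + 4*b + 1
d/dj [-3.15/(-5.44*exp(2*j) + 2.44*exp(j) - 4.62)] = (7.686 - 34.272*exp(j))*exp(j)/(5.44*exp(2*j) - 2.44*exp(j) + 4.62)^2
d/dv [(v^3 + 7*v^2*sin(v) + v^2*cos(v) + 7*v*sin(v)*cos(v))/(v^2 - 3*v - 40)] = (-v*(2*v - 3)*(v^2 + 7*v*sin(v) + v*cos(v) + 7*sin(2*v)/2) + (-v^2 + 3*v + 40)*(v^2*sin(v) - 7*v^2*cos(v) - 3*v^2 - 14*v*sin(v) - 2*v*cos(v) - 7*v*cos(2*v) - 7*sin(2*v)/2))/(-v^2 + 3*v + 40)^2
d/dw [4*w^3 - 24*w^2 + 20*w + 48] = 12*w^2 - 48*w + 20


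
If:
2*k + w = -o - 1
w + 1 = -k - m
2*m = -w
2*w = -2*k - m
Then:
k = -3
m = -2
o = 1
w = 4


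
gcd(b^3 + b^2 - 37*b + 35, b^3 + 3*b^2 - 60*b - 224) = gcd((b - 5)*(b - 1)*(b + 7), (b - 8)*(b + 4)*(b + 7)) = b + 7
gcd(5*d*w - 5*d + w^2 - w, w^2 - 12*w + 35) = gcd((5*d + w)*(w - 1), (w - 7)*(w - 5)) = 1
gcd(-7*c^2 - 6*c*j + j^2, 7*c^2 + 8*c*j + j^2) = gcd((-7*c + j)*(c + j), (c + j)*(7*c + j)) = c + j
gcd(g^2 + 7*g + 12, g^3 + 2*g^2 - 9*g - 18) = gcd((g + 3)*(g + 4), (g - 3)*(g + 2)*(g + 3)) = g + 3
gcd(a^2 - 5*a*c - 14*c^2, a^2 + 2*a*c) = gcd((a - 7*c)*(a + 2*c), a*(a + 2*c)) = a + 2*c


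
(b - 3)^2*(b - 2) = b^3 - 8*b^2 + 21*b - 18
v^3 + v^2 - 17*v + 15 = (v - 3)*(v - 1)*(v + 5)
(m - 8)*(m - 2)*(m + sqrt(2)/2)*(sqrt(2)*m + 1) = sqrt(2)*m^4 - 10*sqrt(2)*m^3 + 2*m^3 - 20*m^2 + 33*sqrt(2)*m^2/2 - 5*sqrt(2)*m + 32*m + 8*sqrt(2)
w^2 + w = w*(w + 1)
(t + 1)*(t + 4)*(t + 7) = t^3 + 12*t^2 + 39*t + 28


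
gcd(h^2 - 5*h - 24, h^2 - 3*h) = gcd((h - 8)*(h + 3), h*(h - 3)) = 1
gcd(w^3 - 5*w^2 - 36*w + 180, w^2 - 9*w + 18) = w - 6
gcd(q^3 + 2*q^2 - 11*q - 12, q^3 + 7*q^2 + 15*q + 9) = q + 1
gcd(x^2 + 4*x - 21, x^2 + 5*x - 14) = x + 7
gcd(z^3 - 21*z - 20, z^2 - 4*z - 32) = z + 4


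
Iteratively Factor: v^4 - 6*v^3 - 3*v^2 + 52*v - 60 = (v - 5)*(v^3 - v^2 - 8*v + 12) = (v - 5)*(v + 3)*(v^2 - 4*v + 4) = (v - 5)*(v - 2)*(v + 3)*(v - 2)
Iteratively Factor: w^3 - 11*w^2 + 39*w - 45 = (w - 5)*(w^2 - 6*w + 9) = (w - 5)*(w - 3)*(w - 3)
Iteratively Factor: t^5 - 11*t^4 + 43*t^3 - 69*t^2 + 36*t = (t - 1)*(t^4 - 10*t^3 + 33*t^2 - 36*t) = t*(t - 1)*(t^3 - 10*t^2 + 33*t - 36) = t*(t - 3)*(t - 1)*(t^2 - 7*t + 12) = t*(t - 4)*(t - 3)*(t - 1)*(t - 3)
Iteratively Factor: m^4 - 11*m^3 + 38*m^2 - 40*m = (m)*(m^3 - 11*m^2 + 38*m - 40) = m*(m - 2)*(m^2 - 9*m + 20) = m*(m - 5)*(m - 2)*(m - 4)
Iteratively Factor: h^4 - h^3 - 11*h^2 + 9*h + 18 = (h - 3)*(h^3 + 2*h^2 - 5*h - 6) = (h - 3)*(h + 3)*(h^2 - h - 2) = (h - 3)*(h + 1)*(h + 3)*(h - 2)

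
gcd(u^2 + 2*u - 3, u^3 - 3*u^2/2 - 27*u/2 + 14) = u - 1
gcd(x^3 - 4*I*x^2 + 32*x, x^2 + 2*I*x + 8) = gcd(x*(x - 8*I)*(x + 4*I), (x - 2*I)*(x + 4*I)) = x + 4*I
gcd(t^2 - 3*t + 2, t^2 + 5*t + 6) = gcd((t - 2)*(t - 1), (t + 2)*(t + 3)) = 1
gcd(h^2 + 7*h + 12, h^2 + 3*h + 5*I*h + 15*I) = h + 3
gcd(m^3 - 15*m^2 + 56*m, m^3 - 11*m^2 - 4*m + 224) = m^2 - 15*m + 56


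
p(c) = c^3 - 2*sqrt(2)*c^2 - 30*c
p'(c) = 3*c^2 - 4*sqrt(2)*c - 30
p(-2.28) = 41.84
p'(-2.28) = -1.51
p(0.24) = -7.35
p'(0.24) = -31.18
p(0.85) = -26.93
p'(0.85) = -32.64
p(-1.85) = 39.49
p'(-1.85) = -9.27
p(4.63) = -100.28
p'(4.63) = 8.12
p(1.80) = -57.33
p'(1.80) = -30.46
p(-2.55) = 41.53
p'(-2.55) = 3.93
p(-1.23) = 30.76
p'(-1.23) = -18.50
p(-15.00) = -3561.40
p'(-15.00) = 729.85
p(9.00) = 229.90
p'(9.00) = 162.09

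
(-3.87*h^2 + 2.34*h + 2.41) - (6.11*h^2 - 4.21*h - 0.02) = -9.98*h^2 + 6.55*h + 2.43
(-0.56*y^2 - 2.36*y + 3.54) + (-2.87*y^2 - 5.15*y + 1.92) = -3.43*y^2 - 7.51*y + 5.46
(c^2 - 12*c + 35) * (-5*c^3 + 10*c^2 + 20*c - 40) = -5*c^5 + 70*c^4 - 275*c^3 + 70*c^2 + 1180*c - 1400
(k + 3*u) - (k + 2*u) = u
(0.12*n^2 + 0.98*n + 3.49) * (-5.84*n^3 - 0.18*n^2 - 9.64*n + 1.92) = -0.7008*n^5 - 5.7448*n^4 - 21.7148*n^3 - 9.845*n^2 - 31.762*n + 6.7008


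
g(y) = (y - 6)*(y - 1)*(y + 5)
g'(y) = (y - 6)*(y - 1) + (y - 6)*(y + 5) + (y - 1)*(y + 5) = 3*y^2 - 4*y - 29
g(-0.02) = 30.58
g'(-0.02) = -28.92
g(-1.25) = 61.17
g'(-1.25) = -19.31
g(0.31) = 20.85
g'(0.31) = -29.95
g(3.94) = -54.14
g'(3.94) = 1.81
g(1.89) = -25.20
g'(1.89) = -25.84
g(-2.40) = 74.26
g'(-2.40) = -2.12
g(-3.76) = 57.61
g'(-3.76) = 28.45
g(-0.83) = 52.12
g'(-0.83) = -23.61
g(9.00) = 336.00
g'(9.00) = 178.00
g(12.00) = 1122.00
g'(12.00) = 355.00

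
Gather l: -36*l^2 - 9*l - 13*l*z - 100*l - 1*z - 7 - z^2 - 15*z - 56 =-36*l^2 + l*(-13*z - 109) - z^2 - 16*z - 63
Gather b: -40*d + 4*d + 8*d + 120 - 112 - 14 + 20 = 14 - 28*d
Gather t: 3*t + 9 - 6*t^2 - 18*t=-6*t^2 - 15*t + 9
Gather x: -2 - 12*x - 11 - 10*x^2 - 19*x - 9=-10*x^2 - 31*x - 22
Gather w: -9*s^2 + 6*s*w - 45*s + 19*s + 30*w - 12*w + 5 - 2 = -9*s^2 - 26*s + w*(6*s + 18) + 3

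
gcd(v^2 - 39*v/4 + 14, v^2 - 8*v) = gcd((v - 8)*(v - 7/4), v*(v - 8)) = v - 8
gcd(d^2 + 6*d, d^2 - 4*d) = d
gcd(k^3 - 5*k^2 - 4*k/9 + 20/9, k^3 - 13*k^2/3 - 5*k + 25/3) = k - 5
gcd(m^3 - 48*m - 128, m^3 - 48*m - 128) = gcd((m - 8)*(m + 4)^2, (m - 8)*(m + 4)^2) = m^3 - 48*m - 128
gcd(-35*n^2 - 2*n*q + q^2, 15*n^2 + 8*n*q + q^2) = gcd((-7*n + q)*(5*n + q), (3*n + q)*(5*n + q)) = 5*n + q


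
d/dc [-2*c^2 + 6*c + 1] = 6 - 4*c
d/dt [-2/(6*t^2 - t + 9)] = 2*(12*t - 1)/(6*t^2 - t + 9)^2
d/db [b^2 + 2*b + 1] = 2*b + 2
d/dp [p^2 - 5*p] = 2*p - 5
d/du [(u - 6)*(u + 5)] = 2*u - 1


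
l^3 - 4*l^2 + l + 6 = (l - 3)*(l - 2)*(l + 1)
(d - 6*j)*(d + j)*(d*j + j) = d^3*j - 5*d^2*j^2 + d^2*j - 6*d*j^3 - 5*d*j^2 - 6*j^3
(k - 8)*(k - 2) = k^2 - 10*k + 16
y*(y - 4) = y^2 - 4*y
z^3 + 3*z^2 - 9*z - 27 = (z - 3)*(z + 3)^2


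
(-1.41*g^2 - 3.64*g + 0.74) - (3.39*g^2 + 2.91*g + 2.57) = -4.8*g^2 - 6.55*g - 1.83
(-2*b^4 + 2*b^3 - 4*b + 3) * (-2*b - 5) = 4*b^5 + 6*b^4 - 10*b^3 + 8*b^2 + 14*b - 15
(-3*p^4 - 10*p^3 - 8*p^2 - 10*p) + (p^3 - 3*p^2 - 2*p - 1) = -3*p^4 - 9*p^3 - 11*p^2 - 12*p - 1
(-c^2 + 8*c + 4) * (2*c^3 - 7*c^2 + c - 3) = -2*c^5 + 23*c^4 - 49*c^3 - 17*c^2 - 20*c - 12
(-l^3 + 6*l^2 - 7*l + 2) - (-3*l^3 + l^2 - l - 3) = 2*l^3 + 5*l^2 - 6*l + 5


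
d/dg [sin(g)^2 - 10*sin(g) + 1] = 2*(sin(g) - 5)*cos(g)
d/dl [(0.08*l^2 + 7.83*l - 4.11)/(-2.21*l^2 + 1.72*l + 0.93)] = (17.4419*l^2 - 18.0174*l + 14.3511)/(4.8841*l^4 - 7.6024*l^3 - 1.1522*l^2 + 3.1992*l + 0.8649)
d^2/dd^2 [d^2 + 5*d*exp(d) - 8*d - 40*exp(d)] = 5*d*exp(d) - 30*exp(d) + 2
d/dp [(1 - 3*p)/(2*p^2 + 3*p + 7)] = 2*(3*p^2 - 2*p - 12)/(4*p^4 + 12*p^3 + 37*p^2 + 42*p + 49)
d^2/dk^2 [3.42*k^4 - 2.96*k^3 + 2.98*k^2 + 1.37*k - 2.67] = 41.04*k^2 - 17.76*k + 5.96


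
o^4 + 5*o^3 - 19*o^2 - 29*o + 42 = (o - 3)*(o - 1)*(o + 2)*(o + 7)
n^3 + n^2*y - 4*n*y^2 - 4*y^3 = (n - 2*y)*(n + y)*(n + 2*y)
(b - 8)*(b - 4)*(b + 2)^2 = b^4 - 8*b^3 - 12*b^2 + 80*b + 128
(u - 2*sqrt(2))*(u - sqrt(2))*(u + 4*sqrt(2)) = u^3 + sqrt(2)*u^2 - 20*u + 16*sqrt(2)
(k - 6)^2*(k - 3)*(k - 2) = k^4 - 17*k^3 + 102*k^2 - 252*k + 216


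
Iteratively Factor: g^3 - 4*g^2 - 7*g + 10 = (g + 2)*(g^2 - 6*g + 5) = (g - 5)*(g + 2)*(g - 1)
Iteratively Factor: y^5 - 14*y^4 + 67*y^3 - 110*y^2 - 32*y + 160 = (y + 1)*(y^4 - 15*y^3 + 82*y^2 - 192*y + 160) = (y - 4)*(y + 1)*(y^3 - 11*y^2 + 38*y - 40) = (y - 5)*(y - 4)*(y + 1)*(y^2 - 6*y + 8) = (y - 5)*(y - 4)^2*(y + 1)*(y - 2)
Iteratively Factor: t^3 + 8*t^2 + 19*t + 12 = (t + 4)*(t^2 + 4*t + 3) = (t + 3)*(t + 4)*(t + 1)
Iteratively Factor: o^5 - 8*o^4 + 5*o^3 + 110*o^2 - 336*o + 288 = (o - 3)*(o^4 - 5*o^3 - 10*o^2 + 80*o - 96) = (o - 3)*(o + 4)*(o^3 - 9*o^2 + 26*o - 24) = (o - 3)*(o - 2)*(o + 4)*(o^2 - 7*o + 12) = (o - 4)*(o - 3)*(o - 2)*(o + 4)*(o - 3)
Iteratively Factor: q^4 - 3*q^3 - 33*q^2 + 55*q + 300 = (q - 5)*(q^3 + 2*q^2 - 23*q - 60) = (q - 5)^2*(q^2 + 7*q + 12) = (q - 5)^2*(q + 4)*(q + 3)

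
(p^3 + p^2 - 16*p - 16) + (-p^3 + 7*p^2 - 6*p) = 8*p^2 - 22*p - 16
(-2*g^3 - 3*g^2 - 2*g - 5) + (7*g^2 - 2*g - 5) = -2*g^3 + 4*g^2 - 4*g - 10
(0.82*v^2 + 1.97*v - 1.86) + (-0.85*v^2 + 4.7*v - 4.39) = -0.03*v^2 + 6.67*v - 6.25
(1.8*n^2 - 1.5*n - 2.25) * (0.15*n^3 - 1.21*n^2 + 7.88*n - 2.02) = 0.27*n^5 - 2.403*n^4 + 15.6615*n^3 - 12.7335*n^2 - 14.7*n + 4.545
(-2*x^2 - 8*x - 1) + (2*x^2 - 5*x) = -13*x - 1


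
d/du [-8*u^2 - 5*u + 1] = -16*u - 5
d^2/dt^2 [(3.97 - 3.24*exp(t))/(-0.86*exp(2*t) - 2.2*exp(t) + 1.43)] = (2.396304*exp(4*t) - 17.874928*exp(3*t) + 1.37359199999999*exp(2*t) - 28.550984*exp(t) - 5.864144)*exp(t)/(0.636056*exp(6*t) + 4.88136*exp(5*t) + 9.314316*exp(4*t) - 5.58536*exp(3*t) - 15.487758*exp(2*t) + 13.49634*exp(t) - 2.924207)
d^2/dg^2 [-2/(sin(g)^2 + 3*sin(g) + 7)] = 2*(4*sin(g)^4 + 9*sin(g)^3 - 25*sin(g)^2 - 39*sin(g) - 4)/(sin(g)^2 + 3*sin(g) + 7)^3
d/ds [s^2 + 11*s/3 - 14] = 2*s + 11/3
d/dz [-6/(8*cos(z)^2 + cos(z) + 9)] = -6*(16*cos(z) + 1)*sin(z)/(8*cos(z)^2 + cos(z) + 9)^2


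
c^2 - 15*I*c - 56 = (c - 8*I)*(c - 7*I)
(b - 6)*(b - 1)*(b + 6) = b^3 - b^2 - 36*b + 36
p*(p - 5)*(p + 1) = p^3 - 4*p^2 - 5*p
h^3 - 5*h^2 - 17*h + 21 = (h - 7)*(h - 1)*(h + 3)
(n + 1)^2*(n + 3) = n^3 + 5*n^2 + 7*n + 3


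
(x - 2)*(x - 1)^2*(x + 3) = x^4 - x^3 - 7*x^2 + 13*x - 6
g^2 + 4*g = g*(g + 4)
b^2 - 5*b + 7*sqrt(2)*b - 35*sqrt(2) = (b - 5)*(b + 7*sqrt(2))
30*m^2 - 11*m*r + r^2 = (-6*m + r)*(-5*m + r)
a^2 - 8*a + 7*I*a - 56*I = (a - 8)*(a + 7*I)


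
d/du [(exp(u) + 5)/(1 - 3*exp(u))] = 16*exp(u)/(3*exp(u) - 1)^2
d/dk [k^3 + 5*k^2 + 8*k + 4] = 3*k^2 + 10*k + 8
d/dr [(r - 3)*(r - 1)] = 2*r - 4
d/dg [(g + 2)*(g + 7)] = 2*g + 9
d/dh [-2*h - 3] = -2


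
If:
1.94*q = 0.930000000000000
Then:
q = 0.48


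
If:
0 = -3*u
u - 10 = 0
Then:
No Solution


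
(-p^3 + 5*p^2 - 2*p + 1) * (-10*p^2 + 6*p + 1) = 10*p^5 - 56*p^4 + 49*p^3 - 17*p^2 + 4*p + 1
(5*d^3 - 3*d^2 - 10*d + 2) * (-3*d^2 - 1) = -15*d^5 + 9*d^4 + 25*d^3 - 3*d^2 + 10*d - 2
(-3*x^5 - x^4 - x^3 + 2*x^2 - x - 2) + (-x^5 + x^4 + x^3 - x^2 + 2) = -4*x^5 + x^2 - x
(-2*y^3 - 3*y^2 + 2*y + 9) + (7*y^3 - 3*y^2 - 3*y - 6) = 5*y^3 - 6*y^2 - y + 3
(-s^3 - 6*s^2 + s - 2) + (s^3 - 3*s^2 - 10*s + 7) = -9*s^2 - 9*s + 5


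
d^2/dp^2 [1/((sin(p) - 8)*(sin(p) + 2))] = (-4*sin(p)^4 + 18*sin(p)^3 - 94*sin(p)^2 + 60*sin(p) + 104)/((sin(p) - 8)^3*(sin(p) + 2)^3)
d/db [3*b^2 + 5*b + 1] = 6*b + 5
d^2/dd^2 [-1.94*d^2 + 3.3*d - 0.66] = -3.88000000000000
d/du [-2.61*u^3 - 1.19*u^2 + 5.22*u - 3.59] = -7.83*u^2 - 2.38*u + 5.22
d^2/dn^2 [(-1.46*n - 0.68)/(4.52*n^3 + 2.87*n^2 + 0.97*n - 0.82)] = (-178.970304*n^5 - 280.350288*n^4 - 152.389012*n^3 - 116.431032*n^2 - 47.096208*n - 6.802816)/(92.345408*n^9 + 175.905744*n^8 + 171.144828*n^7 + 48.880487*n^6 - 27.096225*n^5 - 33.732873*n^4 - 3.666371*n^3 + 3.47475*n^2 + 1.956684*n - 0.551368)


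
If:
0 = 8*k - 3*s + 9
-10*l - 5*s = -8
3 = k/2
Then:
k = 6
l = -87/10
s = 19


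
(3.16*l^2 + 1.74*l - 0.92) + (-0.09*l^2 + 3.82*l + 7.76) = 3.07*l^2 + 5.56*l + 6.84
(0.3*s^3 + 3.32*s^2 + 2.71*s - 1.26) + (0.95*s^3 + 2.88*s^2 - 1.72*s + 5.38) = 1.25*s^3 + 6.2*s^2 + 0.99*s + 4.12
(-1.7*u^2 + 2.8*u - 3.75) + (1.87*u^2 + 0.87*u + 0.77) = 0.17*u^2 + 3.67*u - 2.98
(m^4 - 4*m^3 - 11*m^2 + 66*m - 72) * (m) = m^5 - 4*m^4 - 11*m^3 + 66*m^2 - 72*m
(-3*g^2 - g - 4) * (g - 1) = -3*g^3 + 2*g^2 - 3*g + 4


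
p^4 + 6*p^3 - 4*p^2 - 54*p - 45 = (p - 3)*(p + 1)*(p + 3)*(p + 5)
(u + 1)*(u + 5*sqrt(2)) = u^2 + u + 5*sqrt(2)*u + 5*sqrt(2)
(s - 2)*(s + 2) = s^2 - 4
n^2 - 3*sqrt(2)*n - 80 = (n - 8*sqrt(2))*(n + 5*sqrt(2))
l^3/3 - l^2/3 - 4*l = l*(l/3 + 1)*(l - 4)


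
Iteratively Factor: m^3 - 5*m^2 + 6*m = (m - 2)*(m^2 - 3*m) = m*(m - 2)*(m - 3)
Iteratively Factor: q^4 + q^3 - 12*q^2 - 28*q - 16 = (q - 4)*(q^3 + 5*q^2 + 8*q + 4) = (q - 4)*(q + 2)*(q^2 + 3*q + 2) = (q - 4)*(q + 2)^2*(q + 1)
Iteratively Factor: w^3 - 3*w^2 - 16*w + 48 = (w - 3)*(w^2 - 16) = (w - 4)*(w - 3)*(w + 4)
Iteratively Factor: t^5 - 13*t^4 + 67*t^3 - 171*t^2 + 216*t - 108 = (t - 3)*(t^4 - 10*t^3 + 37*t^2 - 60*t + 36) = (t - 3)*(t - 2)*(t^3 - 8*t^2 + 21*t - 18) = (t - 3)*(t - 2)^2*(t^2 - 6*t + 9) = (t - 3)^2*(t - 2)^2*(t - 3)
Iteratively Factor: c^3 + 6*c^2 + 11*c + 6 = (c + 1)*(c^2 + 5*c + 6) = (c + 1)*(c + 2)*(c + 3)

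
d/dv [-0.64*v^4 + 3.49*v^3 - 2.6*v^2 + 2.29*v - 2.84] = -2.56*v^3 + 10.47*v^2 - 5.2*v + 2.29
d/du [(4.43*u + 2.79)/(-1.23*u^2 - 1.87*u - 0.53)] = (5.4489*u^2 + 6.8634*u + 2.8694)/(1.5129*u^4 + 4.6002*u^3 + 4.8007*u^2 + 1.9822*u + 0.2809)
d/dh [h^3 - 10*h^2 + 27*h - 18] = 3*h^2 - 20*h + 27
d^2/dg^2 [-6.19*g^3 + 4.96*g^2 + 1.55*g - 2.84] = 9.92 - 37.14*g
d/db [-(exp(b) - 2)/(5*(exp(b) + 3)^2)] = (exp(b) - 7)*exp(b)/(5*(exp(b) + 3)^3)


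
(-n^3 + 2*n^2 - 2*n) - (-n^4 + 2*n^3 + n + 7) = n^4 - 3*n^3 + 2*n^2 - 3*n - 7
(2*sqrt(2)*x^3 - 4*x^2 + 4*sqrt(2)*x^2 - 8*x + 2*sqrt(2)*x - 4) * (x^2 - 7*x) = 2*sqrt(2)*x^5 - 10*sqrt(2)*x^4 - 4*x^4 - 26*sqrt(2)*x^3 + 20*x^3 - 14*sqrt(2)*x^2 + 52*x^2 + 28*x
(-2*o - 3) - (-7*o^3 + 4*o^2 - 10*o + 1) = 7*o^3 - 4*o^2 + 8*o - 4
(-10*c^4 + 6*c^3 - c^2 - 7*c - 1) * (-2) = 20*c^4 - 12*c^3 + 2*c^2 + 14*c + 2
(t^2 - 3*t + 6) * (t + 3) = t^3 - 3*t + 18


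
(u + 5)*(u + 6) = u^2 + 11*u + 30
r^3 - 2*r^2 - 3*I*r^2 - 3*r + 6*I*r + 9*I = (r - 3)*(r + 1)*(r - 3*I)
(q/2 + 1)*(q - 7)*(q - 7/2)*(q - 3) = q^4/2 - 23*q^3/4 + 29*q^2/2 + 77*q/4 - 147/2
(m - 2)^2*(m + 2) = m^3 - 2*m^2 - 4*m + 8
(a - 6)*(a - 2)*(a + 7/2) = a^3 - 9*a^2/2 - 16*a + 42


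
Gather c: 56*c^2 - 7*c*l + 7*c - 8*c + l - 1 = 56*c^2 + c*(-7*l - 1) + l - 1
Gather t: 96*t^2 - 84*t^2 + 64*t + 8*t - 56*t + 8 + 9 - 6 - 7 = 12*t^2 + 16*t + 4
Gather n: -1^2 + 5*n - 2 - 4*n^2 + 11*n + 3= -4*n^2 + 16*n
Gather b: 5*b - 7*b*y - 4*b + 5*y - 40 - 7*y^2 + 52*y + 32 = b*(1 - 7*y) - 7*y^2 + 57*y - 8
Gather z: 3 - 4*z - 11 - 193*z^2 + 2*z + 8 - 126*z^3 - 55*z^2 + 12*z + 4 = -126*z^3 - 248*z^2 + 10*z + 4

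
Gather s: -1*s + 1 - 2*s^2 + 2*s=-2*s^2 + s + 1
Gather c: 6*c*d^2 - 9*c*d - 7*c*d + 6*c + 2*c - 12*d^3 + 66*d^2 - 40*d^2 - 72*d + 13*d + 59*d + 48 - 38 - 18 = c*(6*d^2 - 16*d + 8) - 12*d^3 + 26*d^2 - 8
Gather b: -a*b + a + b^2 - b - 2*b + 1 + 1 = a + b^2 + b*(-a - 3) + 2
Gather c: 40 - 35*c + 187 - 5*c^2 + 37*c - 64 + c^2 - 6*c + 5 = -4*c^2 - 4*c + 168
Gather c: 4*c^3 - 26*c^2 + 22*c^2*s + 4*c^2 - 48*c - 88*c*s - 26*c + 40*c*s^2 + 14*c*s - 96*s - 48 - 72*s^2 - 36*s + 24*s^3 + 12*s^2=4*c^3 + c^2*(22*s - 22) + c*(40*s^2 - 74*s - 74) + 24*s^3 - 60*s^2 - 132*s - 48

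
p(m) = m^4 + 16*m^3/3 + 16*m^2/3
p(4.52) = 1018.87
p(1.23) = 20.28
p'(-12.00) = -4736.00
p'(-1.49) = 6.40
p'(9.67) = 5216.21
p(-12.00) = 12288.00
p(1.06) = 13.61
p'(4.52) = 744.48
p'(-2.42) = 11.20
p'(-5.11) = -170.44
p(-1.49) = -0.87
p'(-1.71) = 8.54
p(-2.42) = -10.06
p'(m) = 4*m^3 + 16*m^2 + 32*m/3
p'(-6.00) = -352.00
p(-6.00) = 336.00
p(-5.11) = 109.46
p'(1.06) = 34.05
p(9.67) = 14065.19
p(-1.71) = -2.52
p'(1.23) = 44.77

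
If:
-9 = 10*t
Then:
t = -9/10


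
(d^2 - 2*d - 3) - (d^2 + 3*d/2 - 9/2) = 3/2 - 7*d/2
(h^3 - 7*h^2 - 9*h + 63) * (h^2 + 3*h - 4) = h^5 - 4*h^4 - 34*h^3 + 64*h^2 + 225*h - 252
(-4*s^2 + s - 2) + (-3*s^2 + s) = -7*s^2 + 2*s - 2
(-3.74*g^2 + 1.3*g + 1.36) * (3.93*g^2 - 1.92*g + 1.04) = -14.6982*g^4 + 12.2898*g^3 - 1.0408*g^2 - 1.2592*g + 1.4144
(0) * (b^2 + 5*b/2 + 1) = 0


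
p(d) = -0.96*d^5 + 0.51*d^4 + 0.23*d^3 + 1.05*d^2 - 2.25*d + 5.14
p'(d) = -4.8*d^4 + 2.04*d^3 + 0.69*d^2 + 2.1*d - 2.25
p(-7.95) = 32497.50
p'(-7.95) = -20174.22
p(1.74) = -5.02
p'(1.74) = -29.76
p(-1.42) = 17.41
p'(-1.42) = -29.20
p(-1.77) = 32.82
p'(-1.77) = -62.23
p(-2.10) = 61.49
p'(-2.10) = -115.86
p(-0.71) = 7.49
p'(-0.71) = -5.34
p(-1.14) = 11.44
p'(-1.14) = -14.88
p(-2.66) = 167.60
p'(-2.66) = -281.66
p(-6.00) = 8132.68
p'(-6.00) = -6651.45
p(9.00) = -53103.32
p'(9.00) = -29933.10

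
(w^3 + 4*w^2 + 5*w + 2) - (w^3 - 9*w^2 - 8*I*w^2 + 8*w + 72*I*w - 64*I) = 13*w^2 + 8*I*w^2 - 3*w - 72*I*w + 2 + 64*I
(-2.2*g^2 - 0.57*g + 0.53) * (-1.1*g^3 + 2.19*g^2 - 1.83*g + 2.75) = 2.42*g^5 - 4.191*g^4 + 2.1947*g^3 - 3.8462*g^2 - 2.5374*g + 1.4575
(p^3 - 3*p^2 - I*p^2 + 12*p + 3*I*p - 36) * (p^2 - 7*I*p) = p^5 - 3*p^4 - 8*I*p^4 + 5*p^3 + 24*I*p^3 - 15*p^2 - 84*I*p^2 + 252*I*p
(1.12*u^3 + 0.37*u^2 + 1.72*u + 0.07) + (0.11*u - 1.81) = 1.12*u^3 + 0.37*u^2 + 1.83*u - 1.74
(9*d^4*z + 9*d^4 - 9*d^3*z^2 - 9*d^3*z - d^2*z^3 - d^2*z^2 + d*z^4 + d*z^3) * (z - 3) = 9*d^4*z^2 - 18*d^4*z - 27*d^4 - 9*d^3*z^3 + 18*d^3*z^2 + 27*d^3*z - d^2*z^4 + 2*d^2*z^3 + 3*d^2*z^2 + d*z^5 - 2*d*z^4 - 3*d*z^3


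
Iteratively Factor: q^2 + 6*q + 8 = (q + 2)*(q + 4)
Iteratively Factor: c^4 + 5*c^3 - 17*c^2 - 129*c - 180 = (c + 3)*(c^3 + 2*c^2 - 23*c - 60) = (c + 3)*(c + 4)*(c^2 - 2*c - 15) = (c - 5)*(c + 3)*(c + 4)*(c + 3)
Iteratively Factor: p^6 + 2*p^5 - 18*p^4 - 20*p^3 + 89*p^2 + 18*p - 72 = (p - 1)*(p^5 + 3*p^4 - 15*p^3 - 35*p^2 + 54*p + 72) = (p - 1)*(p + 3)*(p^4 - 15*p^2 + 10*p + 24) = (p - 2)*(p - 1)*(p + 3)*(p^3 + 2*p^2 - 11*p - 12) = (p - 2)*(p - 1)*(p + 3)*(p + 4)*(p^2 - 2*p - 3) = (p - 2)*(p - 1)*(p + 1)*(p + 3)*(p + 4)*(p - 3)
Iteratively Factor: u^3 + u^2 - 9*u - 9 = (u + 3)*(u^2 - 2*u - 3) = (u + 1)*(u + 3)*(u - 3)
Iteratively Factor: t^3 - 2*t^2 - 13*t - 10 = (t + 1)*(t^2 - 3*t - 10) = (t + 1)*(t + 2)*(t - 5)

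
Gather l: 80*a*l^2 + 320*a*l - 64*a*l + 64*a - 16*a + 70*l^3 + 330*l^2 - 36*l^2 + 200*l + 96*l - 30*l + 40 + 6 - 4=48*a + 70*l^3 + l^2*(80*a + 294) + l*(256*a + 266) + 42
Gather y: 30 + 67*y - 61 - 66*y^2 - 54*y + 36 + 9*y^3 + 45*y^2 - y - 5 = 9*y^3 - 21*y^2 + 12*y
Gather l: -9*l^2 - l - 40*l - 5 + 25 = -9*l^2 - 41*l + 20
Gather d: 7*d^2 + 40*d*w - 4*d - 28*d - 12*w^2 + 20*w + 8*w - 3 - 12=7*d^2 + d*(40*w - 32) - 12*w^2 + 28*w - 15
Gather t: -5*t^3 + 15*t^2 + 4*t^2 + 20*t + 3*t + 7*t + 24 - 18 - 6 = -5*t^3 + 19*t^2 + 30*t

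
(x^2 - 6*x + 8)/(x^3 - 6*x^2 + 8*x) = 1/x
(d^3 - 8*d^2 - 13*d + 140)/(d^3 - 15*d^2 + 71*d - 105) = (d + 4)/(d - 3)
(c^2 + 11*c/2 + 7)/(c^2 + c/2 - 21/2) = (c + 2)/(c - 3)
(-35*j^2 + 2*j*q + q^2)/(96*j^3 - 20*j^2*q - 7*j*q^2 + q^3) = (-35*j^2 + 2*j*q + q^2)/(96*j^3 - 20*j^2*q - 7*j*q^2 + q^3)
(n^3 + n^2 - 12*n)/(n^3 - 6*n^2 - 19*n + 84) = n/(n - 7)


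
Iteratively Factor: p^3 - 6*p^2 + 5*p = (p - 1)*(p^2 - 5*p) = p*(p - 1)*(p - 5)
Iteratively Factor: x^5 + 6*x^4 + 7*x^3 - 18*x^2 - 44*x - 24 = (x + 2)*(x^4 + 4*x^3 - x^2 - 16*x - 12) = (x + 1)*(x + 2)*(x^3 + 3*x^2 - 4*x - 12) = (x - 2)*(x + 1)*(x + 2)*(x^2 + 5*x + 6) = (x - 2)*(x + 1)*(x + 2)*(x + 3)*(x + 2)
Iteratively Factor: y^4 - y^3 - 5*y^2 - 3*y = (y)*(y^3 - y^2 - 5*y - 3) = y*(y - 3)*(y^2 + 2*y + 1) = y*(y - 3)*(y + 1)*(y + 1)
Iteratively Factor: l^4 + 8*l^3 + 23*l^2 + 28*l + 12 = (l + 1)*(l^3 + 7*l^2 + 16*l + 12) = (l + 1)*(l + 2)*(l^2 + 5*l + 6) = (l + 1)*(l + 2)*(l + 3)*(l + 2)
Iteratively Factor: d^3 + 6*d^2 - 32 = (d - 2)*(d^2 + 8*d + 16) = (d - 2)*(d + 4)*(d + 4)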